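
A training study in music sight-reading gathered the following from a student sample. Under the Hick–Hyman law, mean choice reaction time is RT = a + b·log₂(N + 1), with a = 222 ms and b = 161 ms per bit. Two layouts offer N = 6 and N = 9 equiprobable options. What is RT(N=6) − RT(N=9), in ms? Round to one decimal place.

RT(6) = 222 + 161·log₂(7) = 222 + 161·2.8074 = 673.9914 ms.
RT(9) = 222 + 161·log₂(10) = 222 + 161·3.3219 = 756.8259 ms.
Difference = 673.9914 − 756.8259 = -82.8345 ≈ -82.8 ms.

-82.8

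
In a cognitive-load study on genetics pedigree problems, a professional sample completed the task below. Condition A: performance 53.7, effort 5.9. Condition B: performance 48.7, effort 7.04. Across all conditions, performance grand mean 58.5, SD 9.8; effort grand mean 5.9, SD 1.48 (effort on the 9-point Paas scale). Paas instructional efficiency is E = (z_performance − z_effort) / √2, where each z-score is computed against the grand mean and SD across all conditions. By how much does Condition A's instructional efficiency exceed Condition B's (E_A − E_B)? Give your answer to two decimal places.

Condition A: z_P = (53.7 − 58.5)/9.8 = -0.4898; z_E = (5.9 − 5.9)/1.48 = 0.0000; E_A = (-0.4898 − 0.0000)/√2 = -0.3463.
Condition B: z_P = (48.7 − 58.5)/9.8 = -1.0000; z_E = (7.04 − 5.9)/1.48 = 0.7703; E_B = (-1.0000 − 0.7703)/√2 = -1.2518.
E_A − E_B = -0.3463 − (-1.2518) = 0.9055 ≈ 0.91.

0.91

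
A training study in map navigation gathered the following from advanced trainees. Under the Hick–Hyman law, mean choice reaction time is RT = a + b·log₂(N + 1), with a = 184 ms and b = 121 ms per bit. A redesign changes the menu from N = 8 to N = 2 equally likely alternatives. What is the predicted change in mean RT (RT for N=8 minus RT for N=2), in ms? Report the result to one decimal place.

RT(8) = 184 + 121·log₂(9) = 184 + 121·3.1699 = 567.5579 ms.
RT(2) = 184 + 121·log₂(3) = 184 + 121·1.5850 = 375.7850 ms.
Difference = 567.5579 − 375.7850 = 191.7729 ≈ 191.8 ms.

191.8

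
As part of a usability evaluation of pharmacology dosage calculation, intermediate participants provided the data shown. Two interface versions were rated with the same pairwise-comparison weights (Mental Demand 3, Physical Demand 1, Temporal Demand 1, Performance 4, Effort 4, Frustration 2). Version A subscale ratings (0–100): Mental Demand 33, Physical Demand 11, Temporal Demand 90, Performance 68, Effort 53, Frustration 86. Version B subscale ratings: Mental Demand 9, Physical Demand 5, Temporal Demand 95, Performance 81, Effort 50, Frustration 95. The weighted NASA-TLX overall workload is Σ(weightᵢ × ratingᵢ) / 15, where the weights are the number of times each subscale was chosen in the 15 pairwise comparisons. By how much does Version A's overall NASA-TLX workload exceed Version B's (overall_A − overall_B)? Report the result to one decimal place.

1.0

Version A weighted sum = 3·33 + 1·11 + 1·90 + 4·68 + 4·53 + 2·86 = 99 + 11 + 90 + 272 + 212 + 172 = 856; overall_A = 856/15 = 57.0667.
Version B weighted sum = 3·9 + 1·5 + 1·95 + 4·81 + 4·50 + 2·95 = 27 + 5 + 95 + 324 + 200 + 190 = 841; overall_B = 841/15 = 56.0667.
Difference = 57.0667 − 56.0667 = 1.0000 ≈ 1.0.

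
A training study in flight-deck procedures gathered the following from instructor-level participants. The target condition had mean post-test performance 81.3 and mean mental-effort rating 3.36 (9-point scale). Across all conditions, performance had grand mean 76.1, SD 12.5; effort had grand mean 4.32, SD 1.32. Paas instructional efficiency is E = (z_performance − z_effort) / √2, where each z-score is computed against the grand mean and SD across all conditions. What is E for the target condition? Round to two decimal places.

z_performance = (81.3 − 76.1) / 12.5 = 5.2000 / 12.5 = 0.4160.
z_effort = (3.36 − 4.32) / 1.32 = -0.9600 / 1.32 = -0.7273.
z_P − z_E = 0.4160 − (-0.7273) = 1.1433.
E = 1.1433 / √2 = 1.1433 / 1.41421 = 0.8084 ≈ 0.81.

0.81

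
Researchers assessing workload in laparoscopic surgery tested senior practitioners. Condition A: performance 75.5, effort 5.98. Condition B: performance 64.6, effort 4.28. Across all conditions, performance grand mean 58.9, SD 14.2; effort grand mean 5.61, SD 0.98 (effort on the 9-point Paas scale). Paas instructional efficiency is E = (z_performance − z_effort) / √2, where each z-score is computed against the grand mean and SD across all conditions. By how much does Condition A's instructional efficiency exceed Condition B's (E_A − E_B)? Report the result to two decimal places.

Condition A: z_P = (75.5 − 58.9)/14.2 = 1.1690; z_E = (5.98 − 5.61)/0.98 = 0.3776; E_A = (1.1690 − 0.3776)/√2 = 0.5596.
Condition B: z_P = (64.6 − 58.9)/14.2 = 0.4014; z_E = (4.28 − 5.61)/0.98 = -1.3571; E_B = (0.4014 − (-1.3571))/√2 = 1.2434.
E_A − E_B = 0.5596 − 1.2434 = -0.6838 ≈ -0.68.

-0.68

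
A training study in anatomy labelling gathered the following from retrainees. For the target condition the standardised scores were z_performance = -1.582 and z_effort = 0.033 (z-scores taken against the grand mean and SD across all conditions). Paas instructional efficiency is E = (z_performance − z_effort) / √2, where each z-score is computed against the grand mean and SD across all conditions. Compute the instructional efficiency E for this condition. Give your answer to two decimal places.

z_P − z_E = -1.582 − 0.033 = -1.6150.
E = -1.6150 / √2 = -1.6150 / 1.41421 = -1.1420 ≈ -1.14.

-1.14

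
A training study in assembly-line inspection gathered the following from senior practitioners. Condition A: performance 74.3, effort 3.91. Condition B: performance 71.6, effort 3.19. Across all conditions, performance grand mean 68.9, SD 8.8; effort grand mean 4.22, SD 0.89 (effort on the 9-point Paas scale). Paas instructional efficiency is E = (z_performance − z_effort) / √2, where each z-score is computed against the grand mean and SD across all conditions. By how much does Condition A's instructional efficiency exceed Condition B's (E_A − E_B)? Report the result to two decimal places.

Condition A: z_P = (74.3 − 68.9)/8.8 = 0.6136; z_E = (3.91 − 4.22)/0.89 = -0.3483; E_A = (0.6136 − (-0.3483))/√2 = 0.6802.
Condition B: z_P = (71.6 − 68.9)/8.8 = 0.3068; z_E = (3.19 − 4.22)/0.89 = -1.1573; E_B = (0.3068 − (-1.1573))/√2 = 1.0353.
E_A − E_B = 0.6802 − 1.0353 = -0.3551 ≈ -0.36.

-0.36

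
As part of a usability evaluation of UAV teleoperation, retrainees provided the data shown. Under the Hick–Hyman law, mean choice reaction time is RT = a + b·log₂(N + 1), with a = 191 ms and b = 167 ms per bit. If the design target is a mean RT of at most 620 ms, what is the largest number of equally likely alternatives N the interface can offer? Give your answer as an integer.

Set 191 + 167·log₂(N + 1) ≤ 620.
log₂(N + 1) ≤ (620 − 191) / 167 = 2.5689.
N + 1 ≤ 2^2.5689 = 5.9336.
N ≤ 4.9336, so the largest integer N is 4.

4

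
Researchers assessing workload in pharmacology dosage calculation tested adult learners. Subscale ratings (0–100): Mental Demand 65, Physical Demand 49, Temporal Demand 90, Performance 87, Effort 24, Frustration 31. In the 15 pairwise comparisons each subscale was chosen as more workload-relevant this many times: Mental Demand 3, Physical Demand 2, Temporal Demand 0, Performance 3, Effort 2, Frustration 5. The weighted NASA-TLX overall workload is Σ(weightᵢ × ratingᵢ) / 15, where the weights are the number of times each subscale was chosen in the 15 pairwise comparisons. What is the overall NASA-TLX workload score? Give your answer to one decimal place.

50.5

The tallies are the weights (they sum to 15).
Weighted sum = 3·65 + 2·49 + 0·90 + 3·87 + 2·24 + 5·31
            = 195 + 98 + 0 + 261 + 48 + 155 = 757.
Overall workload = 757 / 15 = 50.4667 ≈ 50.5.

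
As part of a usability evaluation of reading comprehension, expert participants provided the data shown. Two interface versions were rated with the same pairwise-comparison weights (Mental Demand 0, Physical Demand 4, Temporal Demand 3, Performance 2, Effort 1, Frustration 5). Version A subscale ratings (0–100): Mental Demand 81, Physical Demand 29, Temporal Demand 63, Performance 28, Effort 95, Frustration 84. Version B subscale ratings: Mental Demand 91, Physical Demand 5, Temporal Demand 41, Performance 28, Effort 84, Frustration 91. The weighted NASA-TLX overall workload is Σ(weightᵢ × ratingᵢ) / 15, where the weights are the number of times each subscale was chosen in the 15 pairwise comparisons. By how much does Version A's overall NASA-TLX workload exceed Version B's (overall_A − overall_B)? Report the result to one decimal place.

Version A weighted sum = 0·81 + 4·29 + 3·63 + 2·28 + 1·95 + 5·84 = 0 + 116 + 189 + 56 + 95 + 420 = 876; overall_A = 876/15 = 58.4000.
Version B weighted sum = 0·91 + 4·5 + 3·41 + 2·28 + 1·84 + 5·91 = 0 + 20 + 123 + 56 + 84 + 455 = 738; overall_B = 738/15 = 49.2000.
Difference = 58.4000 − 49.2000 = 9.2000 ≈ 9.2.

9.2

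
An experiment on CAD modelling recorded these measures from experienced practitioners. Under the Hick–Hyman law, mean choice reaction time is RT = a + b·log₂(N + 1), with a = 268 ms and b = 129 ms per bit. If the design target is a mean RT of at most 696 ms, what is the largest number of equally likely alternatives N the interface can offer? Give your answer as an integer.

Set 268 + 129·log₂(N + 1) ≤ 696.
log₂(N + 1) ≤ (696 − 268) / 129 = 3.3178.
N + 1 ≤ 2^3.3178 = 9.9714.
N ≤ 8.9714, so the largest integer N is 8.

8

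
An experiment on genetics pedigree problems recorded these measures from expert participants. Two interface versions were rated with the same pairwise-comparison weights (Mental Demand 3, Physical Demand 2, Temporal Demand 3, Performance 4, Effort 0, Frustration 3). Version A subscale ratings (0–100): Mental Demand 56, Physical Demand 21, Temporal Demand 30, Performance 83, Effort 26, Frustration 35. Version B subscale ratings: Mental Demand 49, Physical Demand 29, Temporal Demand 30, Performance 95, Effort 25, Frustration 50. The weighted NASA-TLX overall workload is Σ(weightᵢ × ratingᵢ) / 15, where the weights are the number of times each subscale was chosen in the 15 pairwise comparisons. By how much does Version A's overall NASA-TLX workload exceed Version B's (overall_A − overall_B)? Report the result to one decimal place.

-5.9

Version A weighted sum = 3·56 + 2·21 + 3·30 + 4·83 + 0·26 + 3·35 = 168 + 42 + 90 + 332 + 0 + 105 = 737; overall_A = 737/15 = 49.1333.
Version B weighted sum = 3·49 + 2·29 + 3·30 + 4·95 + 0·25 + 3·50 = 147 + 58 + 90 + 380 + 0 + 150 = 825; overall_B = 825/15 = 55.0000.
Difference = 49.1333 − 55.0000 = -5.8667 ≈ -5.9.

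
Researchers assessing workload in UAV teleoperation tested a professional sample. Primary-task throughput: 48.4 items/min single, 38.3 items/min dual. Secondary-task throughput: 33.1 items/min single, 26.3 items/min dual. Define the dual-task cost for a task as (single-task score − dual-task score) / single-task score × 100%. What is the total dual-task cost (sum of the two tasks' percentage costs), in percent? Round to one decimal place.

Primary cost = (48.4 − 38.3) / 48.4 × 100% = 20.8678%.
Secondary cost = (33.1 − 26.3) / 33.1 × 100% = 20.5438%.
Total = 20.8678% + 20.5438% = 41.4116% ≈ 41.4%.

41.4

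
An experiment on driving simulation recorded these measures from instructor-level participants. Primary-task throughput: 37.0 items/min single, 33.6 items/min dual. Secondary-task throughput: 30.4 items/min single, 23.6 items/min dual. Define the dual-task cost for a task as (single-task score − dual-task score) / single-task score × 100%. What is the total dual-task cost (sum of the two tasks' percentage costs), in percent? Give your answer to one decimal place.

31.6

Primary cost = (37.0 − 33.6) / 37.0 × 100% = 9.1892%.
Secondary cost = (30.4 − 23.6) / 30.4 × 100% = 22.3684%.
Total = 9.1892% + 22.3684% = 31.5576% ≈ 31.6%.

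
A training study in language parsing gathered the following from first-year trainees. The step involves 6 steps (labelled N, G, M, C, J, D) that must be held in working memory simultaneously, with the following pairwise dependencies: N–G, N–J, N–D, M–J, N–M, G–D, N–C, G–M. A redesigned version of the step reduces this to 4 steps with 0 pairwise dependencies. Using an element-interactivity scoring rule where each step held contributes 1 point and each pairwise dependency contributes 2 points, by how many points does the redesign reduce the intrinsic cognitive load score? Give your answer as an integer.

18

Original: 6 × 1 + 8 × 2 = 6 + 16 = 22.
Redesigned: 4 × 1 + 0 × 2 = 4 + 0 = 4.
Reduction = 22 − 4 = 18.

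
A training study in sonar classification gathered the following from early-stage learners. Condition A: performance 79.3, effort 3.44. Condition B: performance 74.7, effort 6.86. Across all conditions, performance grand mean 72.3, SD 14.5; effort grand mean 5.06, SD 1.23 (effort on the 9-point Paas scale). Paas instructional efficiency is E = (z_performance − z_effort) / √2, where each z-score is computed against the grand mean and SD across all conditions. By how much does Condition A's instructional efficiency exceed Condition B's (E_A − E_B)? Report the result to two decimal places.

Condition A: z_P = (79.3 − 72.3)/14.5 = 0.4828; z_E = (3.44 − 5.06)/1.23 = -1.3171; E_A = (0.4828 − (-1.3171))/√2 = 1.2727.
Condition B: z_P = (74.7 − 72.3)/14.5 = 0.1655; z_E = (6.86 − 5.06)/1.23 = 1.4634; E_B = (0.1655 − 1.4634)/√2 = -0.9178.
E_A − E_B = 1.2727 − (-0.9178) = 2.1905 ≈ 2.19.

2.19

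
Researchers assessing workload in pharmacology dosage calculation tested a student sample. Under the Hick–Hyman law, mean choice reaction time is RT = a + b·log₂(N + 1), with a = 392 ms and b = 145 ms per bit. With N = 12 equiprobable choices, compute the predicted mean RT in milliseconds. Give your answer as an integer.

929

log₂(12 + 1) = log₂(13) = 3.7004.
RT = 392 + 145 × 3.7004 = 392 + 536.5580 = 928.5580 ms.
≈ 929 ms.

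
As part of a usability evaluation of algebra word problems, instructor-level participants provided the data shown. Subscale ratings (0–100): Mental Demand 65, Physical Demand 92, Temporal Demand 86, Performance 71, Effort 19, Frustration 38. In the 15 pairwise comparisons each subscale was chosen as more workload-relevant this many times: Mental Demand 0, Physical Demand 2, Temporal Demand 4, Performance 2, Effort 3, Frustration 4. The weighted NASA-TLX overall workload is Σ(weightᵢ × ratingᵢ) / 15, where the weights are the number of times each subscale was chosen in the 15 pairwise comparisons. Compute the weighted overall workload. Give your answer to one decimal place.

58.6

The tallies are the weights (they sum to 15).
Weighted sum = 0·65 + 2·92 + 4·86 + 2·71 + 3·19 + 4·38
            = 0 + 184 + 344 + 142 + 57 + 152 = 879.
Overall workload = 879 / 15 = 58.6000 ≈ 58.6.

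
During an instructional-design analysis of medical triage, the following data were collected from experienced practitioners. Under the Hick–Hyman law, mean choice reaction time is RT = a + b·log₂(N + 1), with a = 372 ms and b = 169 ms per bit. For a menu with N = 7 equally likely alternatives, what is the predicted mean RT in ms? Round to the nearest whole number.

log₂(7 + 1) = log₂(8) = 3.0000.
RT = 372 + 169 × 3.0000 = 372 + 507.0000 = 879.0000 ms.
≈ 879 ms.

879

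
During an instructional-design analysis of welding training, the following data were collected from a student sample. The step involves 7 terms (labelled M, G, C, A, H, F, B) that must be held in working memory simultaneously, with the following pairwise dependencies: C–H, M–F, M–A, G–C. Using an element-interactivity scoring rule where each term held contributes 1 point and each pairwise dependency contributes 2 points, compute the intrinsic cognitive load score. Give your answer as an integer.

Count of terms held simultaneously: 7.
Count of pairwise dependencies listed: 4.
Element contribution: 7 × 1 = 7.
Interaction contribution: 4 × 2 = 8.
Intrinsic load = 7 + 8 = 15.

15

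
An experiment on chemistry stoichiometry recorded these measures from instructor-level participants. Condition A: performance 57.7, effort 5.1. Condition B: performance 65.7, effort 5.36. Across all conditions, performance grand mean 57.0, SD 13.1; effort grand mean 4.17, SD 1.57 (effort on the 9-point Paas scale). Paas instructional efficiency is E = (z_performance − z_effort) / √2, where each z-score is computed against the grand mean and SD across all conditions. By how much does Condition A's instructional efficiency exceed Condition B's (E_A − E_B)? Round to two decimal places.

-0.31

Condition A: z_P = (57.7 − 57.0)/13.1 = 0.0534; z_E = (5.1 − 4.17)/1.57 = 0.5924; E_A = (0.0534 − 0.5924)/√2 = -0.3811.
Condition B: z_P = (65.7 − 57.0)/13.1 = 0.6641; z_E = (5.36 − 4.17)/1.57 = 0.7580; E_B = (0.6641 − 0.7580)/√2 = -0.0664.
E_A − E_B = -0.3811 − (-0.0664) = -0.3147 ≈ -0.31.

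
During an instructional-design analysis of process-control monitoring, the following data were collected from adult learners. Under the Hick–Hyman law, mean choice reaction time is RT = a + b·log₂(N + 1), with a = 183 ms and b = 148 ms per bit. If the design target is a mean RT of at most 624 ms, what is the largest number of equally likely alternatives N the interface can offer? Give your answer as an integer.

Set 183 + 148·log₂(N + 1) ≤ 624.
log₂(N + 1) ≤ (624 − 183) / 148 = 2.9797.
N + 1 ≤ 2^2.9797 = 7.8882.
N ≤ 6.8882, so the largest integer N is 6.

6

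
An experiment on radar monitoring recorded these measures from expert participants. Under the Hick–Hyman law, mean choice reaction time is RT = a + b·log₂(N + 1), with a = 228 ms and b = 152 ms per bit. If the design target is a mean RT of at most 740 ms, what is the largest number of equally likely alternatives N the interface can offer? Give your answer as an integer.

9

Set 228 + 152·log₂(N + 1) ≤ 740.
log₂(N + 1) ≤ (740 − 228) / 152 = 3.3684.
N + 1 ≤ 2^3.3684 = 10.3274.
N ≤ 9.3274, so the largest integer N is 9.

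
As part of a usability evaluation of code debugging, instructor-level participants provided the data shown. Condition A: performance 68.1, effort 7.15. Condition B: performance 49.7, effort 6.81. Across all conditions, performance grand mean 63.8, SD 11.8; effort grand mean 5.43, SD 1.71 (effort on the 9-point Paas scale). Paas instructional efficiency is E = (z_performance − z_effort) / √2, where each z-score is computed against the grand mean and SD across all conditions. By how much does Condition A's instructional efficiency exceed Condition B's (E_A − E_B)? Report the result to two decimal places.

0.96

Condition A: z_P = (68.1 − 63.8)/11.8 = 0.3644; z_E = (7.15 − 5.43)/1.71 = 1.0058; E_A = (0.3644 − 1.0058)/√2 = -0.4535.
Condition B: z_P = (49.7 − 63.8)/11.8 = -1.1949; z_E = (6.81 − 5.43)/1.71 = 0.8070; E_B = (-1.1949 − 0.8070)/√2 = -1.4156.
E_A − E_B = -0.4535 − (-1.4156) = 0.9621 ≈ 0.96.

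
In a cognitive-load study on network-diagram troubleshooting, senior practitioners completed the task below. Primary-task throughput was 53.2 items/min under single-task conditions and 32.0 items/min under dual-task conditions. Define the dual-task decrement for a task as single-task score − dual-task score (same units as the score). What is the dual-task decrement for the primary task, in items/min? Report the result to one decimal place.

Decrement = 53.2 − 32.0 = 21.2000 items/min ≈ 21.2 items/min.

21.2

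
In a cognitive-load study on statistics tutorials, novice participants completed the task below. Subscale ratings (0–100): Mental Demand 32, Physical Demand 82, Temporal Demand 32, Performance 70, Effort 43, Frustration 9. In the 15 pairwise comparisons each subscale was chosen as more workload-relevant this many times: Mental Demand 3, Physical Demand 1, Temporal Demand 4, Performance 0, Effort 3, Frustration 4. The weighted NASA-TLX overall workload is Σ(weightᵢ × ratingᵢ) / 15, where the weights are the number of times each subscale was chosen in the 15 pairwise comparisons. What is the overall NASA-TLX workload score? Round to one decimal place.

The tallies are the weights (they sum to 15).
Weighted sum = 3·32 + 1·82 + 4·32 + 0·70 + 3·43 + 4·9
            = 96 + 82 + 128 + 0 + 129 + 36 = 471.
Overall workload = 471 / 15 = 31.4000 ≈ 31.4.

31.4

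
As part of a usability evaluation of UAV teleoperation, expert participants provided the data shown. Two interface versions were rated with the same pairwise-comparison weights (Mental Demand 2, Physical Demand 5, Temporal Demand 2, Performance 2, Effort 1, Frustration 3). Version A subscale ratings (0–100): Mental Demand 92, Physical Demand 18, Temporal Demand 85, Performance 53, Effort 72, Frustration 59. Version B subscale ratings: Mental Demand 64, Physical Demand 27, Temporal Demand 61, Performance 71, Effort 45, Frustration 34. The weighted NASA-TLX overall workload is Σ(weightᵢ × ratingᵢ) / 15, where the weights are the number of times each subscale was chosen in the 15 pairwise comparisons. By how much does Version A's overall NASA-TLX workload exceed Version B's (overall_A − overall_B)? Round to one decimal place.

8.3

Version A weighted sum = 2·92 + 5·18 + 2·85 + 2·53 + 1·72 + 3·59 = 184 + 90 + 170 + 106 + 72 + 177 = 799; overall_A = 799/15 = 53.2667.
Version B weighted sum = 2·64 + 5·27 + 2·61 + 2·71 + 1·45 + 3·34 = 128 + 135 + 122 + 142 + 45 + 102 = 674; overall_B = 674/15 = 44.9333.
Difference = 53.2667 − 44.9333 = 8.3334 ≈ 8.3.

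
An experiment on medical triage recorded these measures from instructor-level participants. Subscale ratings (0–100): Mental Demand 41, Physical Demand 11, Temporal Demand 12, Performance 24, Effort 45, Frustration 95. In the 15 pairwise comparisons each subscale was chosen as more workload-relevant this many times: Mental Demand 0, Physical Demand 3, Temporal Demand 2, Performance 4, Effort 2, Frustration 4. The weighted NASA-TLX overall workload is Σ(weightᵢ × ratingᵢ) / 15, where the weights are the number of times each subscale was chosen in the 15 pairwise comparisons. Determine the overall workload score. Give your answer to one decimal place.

The tallies are the weights (they sum to 15).
Weighted sum = 0·41 + 3·11 + 2·12 + 4·24 + 2·45 + 4·95
            = 0 + 33 + 24 + 96 + 90 + 380 = 623.
Overall workload = 623 / 15 = 41.5333 ≈ 41.5.

41.5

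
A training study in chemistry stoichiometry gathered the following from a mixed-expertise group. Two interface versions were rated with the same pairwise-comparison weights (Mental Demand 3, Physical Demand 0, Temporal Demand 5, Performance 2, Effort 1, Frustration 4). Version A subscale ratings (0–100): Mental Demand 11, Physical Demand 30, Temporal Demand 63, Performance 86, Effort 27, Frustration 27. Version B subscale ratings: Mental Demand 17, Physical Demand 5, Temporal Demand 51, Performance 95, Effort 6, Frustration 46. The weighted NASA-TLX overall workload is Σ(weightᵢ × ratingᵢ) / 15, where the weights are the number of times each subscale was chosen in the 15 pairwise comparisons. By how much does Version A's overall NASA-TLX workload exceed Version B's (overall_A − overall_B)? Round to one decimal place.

-2.1

Version A weighted sum = 3·11 + 0·30 + 5·63 + 2·86 + 1·27 + 4·27 = 33 + 0 + 315 + 172 + 27 + 108 = 655; overall_A = 655/15 = 43.6667.
Version B weighted sum = 3·17 + 0·5 + 5·51 + 2·95 + 1·6 + 4·46 = 51 + 0 + 255 + 190 + 6 + 184 = 686; overall_B = 686/15 = 45.7333.
Difference = 43.6667 − 45.7333 = -2.0666 ≈ -2.1.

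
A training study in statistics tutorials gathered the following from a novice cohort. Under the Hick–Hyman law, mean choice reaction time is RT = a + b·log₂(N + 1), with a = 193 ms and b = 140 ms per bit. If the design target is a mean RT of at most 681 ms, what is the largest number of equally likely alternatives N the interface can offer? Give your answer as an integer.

Set 193 + 140·log₂(N + 1) ≤ 681.
log₂(N + 1) ≤ (681 − 193) / 140 = 3.4857.
N + 1 ≤ 2^3.4857 = 11.2021.
N ≤ 10.2021, so the largest integer N is 10.

10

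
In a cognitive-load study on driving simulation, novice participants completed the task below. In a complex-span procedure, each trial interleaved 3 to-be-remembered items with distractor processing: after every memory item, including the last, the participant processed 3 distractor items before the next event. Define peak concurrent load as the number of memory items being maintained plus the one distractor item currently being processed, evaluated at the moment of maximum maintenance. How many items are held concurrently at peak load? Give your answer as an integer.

4

Maintenance is greatest during the distractor(s) after memory item 3: all 3 memory items are being held.
One distractor item is concurrently being processed.
Peak concurrent load = 3 + 1 = 4 items.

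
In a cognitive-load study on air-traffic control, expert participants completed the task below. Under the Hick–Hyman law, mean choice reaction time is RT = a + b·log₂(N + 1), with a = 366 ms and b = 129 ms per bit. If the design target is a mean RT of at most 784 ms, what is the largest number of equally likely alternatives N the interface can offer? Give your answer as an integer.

8

Set 366 + 129·log₂(N + 1) ≤ 784.
log₂(N + 1) ≤ (784 − 366) / 129 = 3.2403.
N + 1 ≤ 2^3.2403 = 9.4499.
N ≤ 8.4499, so the largest integer N is 8.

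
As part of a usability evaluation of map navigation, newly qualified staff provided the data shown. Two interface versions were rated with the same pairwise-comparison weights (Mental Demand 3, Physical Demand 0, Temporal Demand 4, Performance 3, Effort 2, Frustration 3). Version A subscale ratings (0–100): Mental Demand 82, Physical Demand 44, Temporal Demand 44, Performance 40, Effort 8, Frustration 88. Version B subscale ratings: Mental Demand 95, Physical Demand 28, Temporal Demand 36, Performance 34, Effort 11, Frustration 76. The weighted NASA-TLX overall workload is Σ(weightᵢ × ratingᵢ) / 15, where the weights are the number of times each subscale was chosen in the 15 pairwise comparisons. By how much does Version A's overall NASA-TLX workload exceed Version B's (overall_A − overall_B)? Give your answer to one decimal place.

Version A weighted sum = 3·82 + 0·44 + 4·44 + 3·40 + 2·8 + 3·88 = 246 + 0 + 176 + 120 + 16 + 264 = 822; overall_A = 822/15 = 54.8000.
Version B weighted sum = 3·95 + 0·28 + 4·36 + 3·34 + 2·11 + 3·76 = 285 + 0 + 144 + 102 + 22 + 228 = 781; overall_B = 781/15 = 52.0667.
Difference = 54.8000 − 52.0667 = 2.7333 ≈ 2.7.

2.7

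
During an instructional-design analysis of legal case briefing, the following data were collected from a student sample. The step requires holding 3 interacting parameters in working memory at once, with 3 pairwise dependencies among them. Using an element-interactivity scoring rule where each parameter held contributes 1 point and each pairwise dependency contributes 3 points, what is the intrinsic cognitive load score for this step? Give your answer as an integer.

12

Element contribution: 3 × 1 = 3.
Interaction contribution: 3 × 3 = 9.
Intrinsic load = 3 + 9 = 12.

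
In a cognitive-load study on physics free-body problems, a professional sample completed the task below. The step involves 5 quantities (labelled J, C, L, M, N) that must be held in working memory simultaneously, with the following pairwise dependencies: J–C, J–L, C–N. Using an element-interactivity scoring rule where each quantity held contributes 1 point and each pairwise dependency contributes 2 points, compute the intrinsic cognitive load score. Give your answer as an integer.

Count of quantities held simultaneously: 5.
Count of pairwise dependencies listed: 3.
Element contribution: 5 × 1 = 5.
Interaction contribution: 3 × 2 = 6.
Intrinsic load = 5 + 6 = 11.

11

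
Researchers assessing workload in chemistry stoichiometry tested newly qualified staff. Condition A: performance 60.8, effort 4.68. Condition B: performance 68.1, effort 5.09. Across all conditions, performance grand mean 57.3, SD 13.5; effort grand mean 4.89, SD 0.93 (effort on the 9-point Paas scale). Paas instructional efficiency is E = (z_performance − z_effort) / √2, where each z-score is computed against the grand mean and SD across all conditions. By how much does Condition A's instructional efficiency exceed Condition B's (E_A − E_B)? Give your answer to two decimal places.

-0.07

Condition A: z_P = (60.8 − 57.3)/13.5 = 0.2593; z_E = (4.68 − 4.89)/0.93 = -0.2258; E_A = (0.2593 − (-0.2258))/√2 = 0.3430.
Condition B: z_P = (68.1 − 57.3)/13.5 = 0.8000; z_E = (5.09 − 4.89)/0.93 = 0.2151; E_B = (0.8000 − 0.2151)/√2 = 0.4136.
E_A − E_B = 0.3430 − 0.4136 = -0.0706 ≈ -0.07.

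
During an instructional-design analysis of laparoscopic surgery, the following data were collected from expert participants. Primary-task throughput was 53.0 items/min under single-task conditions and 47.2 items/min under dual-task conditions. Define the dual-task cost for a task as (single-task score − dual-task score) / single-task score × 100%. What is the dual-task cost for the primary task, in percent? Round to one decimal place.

Cost = (53.0 − 47.2) / 53.0 × 100%
     = 5.8000 / 53.0 × 100% = 10.9434%.
≈ 10.9%.

10.9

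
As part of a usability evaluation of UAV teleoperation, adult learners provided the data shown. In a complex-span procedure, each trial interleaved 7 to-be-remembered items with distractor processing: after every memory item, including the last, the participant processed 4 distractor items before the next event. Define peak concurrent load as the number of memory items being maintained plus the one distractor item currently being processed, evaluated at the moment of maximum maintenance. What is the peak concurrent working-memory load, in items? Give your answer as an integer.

Maintenance is greatest during the distractor(s) after memory item 7: all 7 memory items are being held.
One distractor item is concurrently being processed.
Peak concurrent load = 7 + 1 = 8 items.

8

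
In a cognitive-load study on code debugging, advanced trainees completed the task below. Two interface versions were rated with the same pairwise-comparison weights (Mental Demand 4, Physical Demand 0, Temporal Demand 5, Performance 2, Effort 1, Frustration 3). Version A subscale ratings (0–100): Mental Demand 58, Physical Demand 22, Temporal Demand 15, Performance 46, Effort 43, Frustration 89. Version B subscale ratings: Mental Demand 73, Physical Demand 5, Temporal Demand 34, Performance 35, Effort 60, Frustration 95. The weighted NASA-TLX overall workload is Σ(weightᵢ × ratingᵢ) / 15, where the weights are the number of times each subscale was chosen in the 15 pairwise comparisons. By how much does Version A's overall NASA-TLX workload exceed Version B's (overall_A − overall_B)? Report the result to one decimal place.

-11.2

Version A weighted sum = 4·58 + 0·22 + 5·15 + 2·46 + 1·43 + 3·89 = 232 + 0 + 75 + 92 + 43 + 267 = 709; overall_A = 709/15 = 47.2667.
Version B weighted sum = 4·73 + 0·5 + 5·34 + 2·35 + 1·60 + 3·95 = 292 + 0 + 170 + 70 + 60 + 285 = 877; overall_B = 877/15 = 58.4667.
Difference = 47.2667 − 58.4667 = -11.2000 ≈ -11.2.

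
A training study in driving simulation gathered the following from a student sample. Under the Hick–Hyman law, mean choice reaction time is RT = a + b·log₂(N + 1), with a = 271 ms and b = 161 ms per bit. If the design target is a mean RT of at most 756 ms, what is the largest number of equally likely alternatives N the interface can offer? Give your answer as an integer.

Set 271 + 161·log₂(N + 1) ≤ 756.
log₂(N + 1) ≤ (756 − 271) / 161 = 3.0124.
N + 1 ≤ 2^3.0124 = 8.0691.
N ≤ 7.0691, so the largest integer N is 7.

7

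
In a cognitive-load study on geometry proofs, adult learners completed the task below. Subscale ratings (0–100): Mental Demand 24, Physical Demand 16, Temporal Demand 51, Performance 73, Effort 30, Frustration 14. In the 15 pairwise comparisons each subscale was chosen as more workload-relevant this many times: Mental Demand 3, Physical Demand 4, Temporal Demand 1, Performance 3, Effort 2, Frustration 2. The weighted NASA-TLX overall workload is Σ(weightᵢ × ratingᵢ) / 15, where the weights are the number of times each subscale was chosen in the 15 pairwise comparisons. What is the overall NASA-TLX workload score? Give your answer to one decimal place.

The tallies are the weights (they sum to 15).
Weighted sum = 3·24 + 4·16 + 1·51 + 3·73 + 2·30 + 2·14
            = 72 + 64 + 51 + 219 + 60 + 28 = 494.
Overall workload = 494 / 15 = 32.9333 ≈ 32.9.

32.9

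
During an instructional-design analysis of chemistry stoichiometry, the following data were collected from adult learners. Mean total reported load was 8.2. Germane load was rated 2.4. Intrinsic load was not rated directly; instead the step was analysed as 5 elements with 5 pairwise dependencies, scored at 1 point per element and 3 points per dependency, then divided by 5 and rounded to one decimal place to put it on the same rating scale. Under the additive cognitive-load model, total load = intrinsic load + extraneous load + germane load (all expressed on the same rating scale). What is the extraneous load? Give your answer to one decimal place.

1.8

Intrinsic (element-interactivity): (5 × 1 + 5 × 3) / 5 = 20 / 5 = 4.0000 → 4.0.
extraneous load = total − intrinsic − germane
             = 8.2 − 4.0 − 2.4 = 1.8.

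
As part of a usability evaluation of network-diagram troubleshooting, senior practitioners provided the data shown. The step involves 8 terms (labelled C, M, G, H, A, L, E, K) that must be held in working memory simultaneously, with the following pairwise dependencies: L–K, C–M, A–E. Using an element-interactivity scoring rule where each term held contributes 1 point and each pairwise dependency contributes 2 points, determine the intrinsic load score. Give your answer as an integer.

14

Count of terms held simultaneously: 8.
Count of pairwise dependencies listed: 3.
Element contribution: 8 × 1 = 8.
Interaction contribution: 3 × 2 = 6.
Intrinsic load = 8 + 6 = 14.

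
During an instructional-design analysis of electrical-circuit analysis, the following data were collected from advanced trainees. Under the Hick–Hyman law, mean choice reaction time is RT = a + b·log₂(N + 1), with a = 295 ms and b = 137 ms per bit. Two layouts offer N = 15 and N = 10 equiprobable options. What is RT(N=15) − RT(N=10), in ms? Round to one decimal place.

74.1

RT(15) = 295 + 137·log₂(16) = 295 + 137·4.0000 = 843.0000 ms.
RT(10) = 295 + 137·log₂(11) = 295 + 137·3.4594 = 768.9378 ms.
Difference = 843.0000 − 768.9378 = 74.0622 ≈ 74.1 ms.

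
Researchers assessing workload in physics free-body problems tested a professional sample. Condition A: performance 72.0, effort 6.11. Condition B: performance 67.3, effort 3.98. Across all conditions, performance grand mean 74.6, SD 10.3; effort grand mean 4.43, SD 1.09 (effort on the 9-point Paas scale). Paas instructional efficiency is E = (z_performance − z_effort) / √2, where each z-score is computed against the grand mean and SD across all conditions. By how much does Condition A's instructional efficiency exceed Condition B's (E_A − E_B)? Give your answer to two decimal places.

Condition A: z_P = (72.0 − 74.6)/10.3 = -0.2524; z_E = (6.11 − 4.43)/1.09 = 1.5413; E_A = (-0.2524 − 1.5413)/√2 = -1.2683.
Condition B: z_P = (67.3 − 74.6)/10.3 = -0.7087; z_E = (3.98 − 4.43)/1.09 = -0.4128; E_B = (-0.7087 − (-0.4128))/√2 = -0.2092.
E_A − E_B = -1.2683 − (-0.2092) = -1.0591 ≈ -1.06.

-1.06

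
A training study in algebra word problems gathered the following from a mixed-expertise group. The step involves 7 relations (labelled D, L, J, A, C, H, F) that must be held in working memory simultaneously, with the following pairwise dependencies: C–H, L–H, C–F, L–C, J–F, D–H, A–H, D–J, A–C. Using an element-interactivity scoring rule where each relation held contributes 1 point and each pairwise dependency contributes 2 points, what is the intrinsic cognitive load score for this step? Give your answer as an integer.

25

Count of relations held simultaneously: 7.
Count of pairwise dependencies listed: 9.
Element contribution: 7 × 1 = 7.
Interaction contribution: 9 × 2 = 18.
Intrinsic load = 7 + 18 = 25.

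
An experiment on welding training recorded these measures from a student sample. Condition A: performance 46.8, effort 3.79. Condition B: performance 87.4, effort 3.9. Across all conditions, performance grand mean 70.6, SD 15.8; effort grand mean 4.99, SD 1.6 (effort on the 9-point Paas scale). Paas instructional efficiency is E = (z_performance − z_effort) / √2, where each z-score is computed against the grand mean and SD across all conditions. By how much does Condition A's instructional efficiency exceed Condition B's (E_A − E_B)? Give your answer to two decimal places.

Condition A: z_P = (46.8 − 70.6)/15.8 = -1.5063; z_E = (3.79 − 4.99)/1.6 = -0.7500; E_A = (-1.5063 − (-0.7500))/√2 = -0.5348.
Condition B: z_P = (87.4 − 70.6)/15.8 = 1.0633; z_E = (3.9 − 4.99)/1.6 = -0.6813; E_B = (1.0633 − (-0.6813))/√2 = 1.2336.
E_A − E_B = -0.5348 − 1.2336 = -1.7684 ≈ -1.77.

-1.77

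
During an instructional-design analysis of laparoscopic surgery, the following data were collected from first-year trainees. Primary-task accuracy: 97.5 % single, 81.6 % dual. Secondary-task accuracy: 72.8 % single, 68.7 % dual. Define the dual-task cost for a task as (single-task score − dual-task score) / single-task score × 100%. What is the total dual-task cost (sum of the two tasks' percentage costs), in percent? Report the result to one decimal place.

21.9

Primary cost = (97.5 − 81.6) / 97.5 × 100% = 16.3077%.
Secondary cost = (72.8 − 68.7) / 72.8 × 100% = 5.6319%.
Total = 16.3077% + 5.6319% = 21.9396% ≈ 21.9%.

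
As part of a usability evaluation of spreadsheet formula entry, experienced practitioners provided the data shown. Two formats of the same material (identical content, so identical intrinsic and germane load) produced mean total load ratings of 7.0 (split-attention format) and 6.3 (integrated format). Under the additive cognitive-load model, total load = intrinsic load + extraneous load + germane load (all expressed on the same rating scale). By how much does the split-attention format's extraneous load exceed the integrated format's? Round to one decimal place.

0.7

Intrinsic and germane load are equal across formats, so the difference in total load equals the difference in extraneous load.
Extraneous-load difference = 7.0 − 6.3 = 0.7.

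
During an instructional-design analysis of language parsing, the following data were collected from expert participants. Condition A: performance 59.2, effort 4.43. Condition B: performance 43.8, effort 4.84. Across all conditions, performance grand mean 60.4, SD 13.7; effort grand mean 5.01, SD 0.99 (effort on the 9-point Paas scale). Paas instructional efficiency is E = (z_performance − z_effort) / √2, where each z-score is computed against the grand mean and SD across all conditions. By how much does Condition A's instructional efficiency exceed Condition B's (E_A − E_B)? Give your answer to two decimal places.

Condition A: z_P = (59.2 − 60.4)/13.7 = -0.0876; z_E = (4.43 − 5.01)/0.99 = -0.5859; E_A = (-0.0876 − (-0.5859))/√2 = 0.3524.
Condition B: z_P = (43.8 − 60.4)/13.7 = -1.2117; z_E = (4.84 − 5.01)/0.99 = -0.1717; E_B = (-1.2117 − (-0.1717))/√2 = -0.7354.
E_A − E_B = 0.3524 − (-0.7354) = 1.0878 ≈ 1.09.

1.09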